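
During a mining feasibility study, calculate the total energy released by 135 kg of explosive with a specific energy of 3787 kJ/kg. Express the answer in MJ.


511.245 MJ

Energy = mass * specific_energy / 1000
= 135 * 3787 / 1000
= 511245 / 1000
= 511.245 MJ


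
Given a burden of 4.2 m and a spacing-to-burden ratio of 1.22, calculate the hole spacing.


Spacing = burden * ratio
= 4.2 * 1.22
= 5.124 m

5.124 m


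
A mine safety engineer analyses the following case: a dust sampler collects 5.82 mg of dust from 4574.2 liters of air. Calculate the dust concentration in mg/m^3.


1.2724 mg/m^3

Convert liters to m^3: 1 m^3 = 1000 L
Concentration = mass / volume * 1000
= 5.82 / 4574.2 * 1000
= 0.001272353636 * 1000
= 1.2724 mg/m^3


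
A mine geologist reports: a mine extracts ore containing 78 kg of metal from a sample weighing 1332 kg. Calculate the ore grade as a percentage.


Ore grade = (metal mass / ore mass) * 100
= (78 / 1332) * 100
= 0.05855855856 * 100
= 5.8559%

5.8559%


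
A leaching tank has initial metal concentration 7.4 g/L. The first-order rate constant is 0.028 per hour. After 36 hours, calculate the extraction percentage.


63.5052%

Compute the exponent:
-k * t = -0.028 * 36 = -1.008
Remaining concentration:
C = 7.4 * exp(-1.008)
= 7.4 * 0.3649481465
= 2.700616284 g/L
Extracted = 7.4 - 2.700616284 = 4.699383716 g/L
Extraction % = 4.699383716 / 7.4 * 100
= 63.5052%


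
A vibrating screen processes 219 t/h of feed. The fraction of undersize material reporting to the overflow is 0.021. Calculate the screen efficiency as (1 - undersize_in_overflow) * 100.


Screen efficiency = (1 - fraction of undersize in overflow) * 100
= (1 - 0.021) * 100
= 0.979 * 100
= 97.9%

97.9%


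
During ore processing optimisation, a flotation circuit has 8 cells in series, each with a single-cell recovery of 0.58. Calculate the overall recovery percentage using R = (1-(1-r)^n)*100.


Complement of single-cell recovery:
1 - r = 1 - 0.58 = 0.42
Raise to power n:
(1 - r)^8 = 0.42^8 = 0.0009682651996
Overall recovery:
R = (1 - 0.0009682651996) * 100
= 99.9032%

99.9032%


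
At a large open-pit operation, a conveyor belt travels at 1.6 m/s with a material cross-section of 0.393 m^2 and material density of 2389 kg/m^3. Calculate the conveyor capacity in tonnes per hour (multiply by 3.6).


5407.9315 t/h

Volumetric flow = speed * area
= 1.6 * 0.393 = 0.6288 m^3/s
Mass flow = volumetric * density
= 0.6288 * 2389 = 1502.2032 kg/s
Convert to t/h: multiply by 3.6
Capacity = 1502.2032 * 3.6
= 5407.9315 t/h


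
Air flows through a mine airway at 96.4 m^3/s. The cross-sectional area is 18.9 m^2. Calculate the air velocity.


5.1005 m/s

Velocity = flow rate / cross-sectional area
= 96.4 / 18.9
= 5.1005 m/s


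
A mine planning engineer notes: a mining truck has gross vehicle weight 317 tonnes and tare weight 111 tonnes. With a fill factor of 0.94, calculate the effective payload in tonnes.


Maximum payload = gross - tare
= 317 - 111 = 206 tonnes
Effective payload = max payload * fill factor
= 206 * 0.94
= 193.64 tonnes

193.64 tonnes


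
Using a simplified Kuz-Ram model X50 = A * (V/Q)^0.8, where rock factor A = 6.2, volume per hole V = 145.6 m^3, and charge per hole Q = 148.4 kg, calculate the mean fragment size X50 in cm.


6.1062 cm

Compute V/Q:
V/Q = 145.6 / 148.4 = 0.9811320755
Raise to the power 0.8:
(V/Q)^0.8 = 0.9811320755^0.8 = 0.9848769633
Multiply by A:
X50 = 6.2 * 0.9848769633
= 6.1062 cm


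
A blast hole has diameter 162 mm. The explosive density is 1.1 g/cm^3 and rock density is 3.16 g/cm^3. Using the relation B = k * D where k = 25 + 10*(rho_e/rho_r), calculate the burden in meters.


4.6139 m

First, compute k:
rho_e / rho_r = 1.1 / 3.16 = 0.3481012658
k = 25 + 10 * 0.3481012658 = 28.48101266
Then, compute burden:
B = k * D / 1000 = 28.48101266 * 162 / 1000
= 4613.924051 / 1000
= 4.6139 m


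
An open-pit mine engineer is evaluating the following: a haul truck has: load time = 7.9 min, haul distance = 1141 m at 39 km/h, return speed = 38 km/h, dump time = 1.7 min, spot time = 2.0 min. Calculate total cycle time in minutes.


15.157 min

Convert haul speed to m/min: 39 * 1000/60 = 650 m/min
Haul time = 1141 / 650 = 1.755384615 min
Convert return speed to m/min: 38 * 1000/60 = 633.3333333 m/min
Return time = 1141 / 633.3333333 = 1.801578947 min
Total cycle time:
= 7.9 + 1.755384615 + 1.7 + 1.801578947 + 2.0
= 15.157 min


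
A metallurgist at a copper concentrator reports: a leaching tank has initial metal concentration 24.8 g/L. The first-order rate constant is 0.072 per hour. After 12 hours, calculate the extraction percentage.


57.8527%

Compute the exponent:
-k * t = -0.072 * 12 = -0.864
Remaining concentration:
C = 24.8 * exp(-0.864)
= 24.8 * 0.4214728148
= 10.45252581 g/L
Extracted = 24.8 - 10.45252581 = 14.34747419 g/L
Extraction % = 14.34747419 / 24.8 * 100
= 57.8527%


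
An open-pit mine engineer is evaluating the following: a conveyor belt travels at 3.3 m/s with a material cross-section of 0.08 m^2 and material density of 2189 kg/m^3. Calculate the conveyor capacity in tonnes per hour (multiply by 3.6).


2080.4256 t/h

Volumetric flow = speed * area
= 3.3 * 0.08 = 0.264 m^3/s
Mass flow = volumetric * density
= 0.264 * 2189 = 577.896 kg/s
Convert to t/h: multiply by 3.6
Capacity = 577.896 * 3.6
= 2080.4256 t/h


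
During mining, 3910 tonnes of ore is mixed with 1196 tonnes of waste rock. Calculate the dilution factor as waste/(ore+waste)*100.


Total material = ore + waste
= 3910 + 1196 = 5106 tonnes
Dilution = waste / total * 100
= 1196 / 5106 * 100
= 0.2342342342 * 100
= 23.4234%

23.4234%


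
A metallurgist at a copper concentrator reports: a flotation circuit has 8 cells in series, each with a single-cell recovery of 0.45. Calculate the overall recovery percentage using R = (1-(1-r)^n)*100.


99.1627%

Complement of single-cell recovery:
1 - r = 1 - 0.45 = 0.55
Raise to power n:
(1 - r)^8 = 0.55^8 = 0.008373393789
Overall recovery:
R = (1 - 0.008373393789) * 100
= 99.1627%


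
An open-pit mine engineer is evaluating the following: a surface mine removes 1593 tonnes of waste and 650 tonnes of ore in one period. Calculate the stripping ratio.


2.4508

Stripping ratio = waste tonnage / ore tonnage
= 1593 / 650
= 2.4508


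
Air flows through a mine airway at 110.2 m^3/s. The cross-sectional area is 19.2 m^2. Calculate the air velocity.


Velocity = flow rate / cross-sectional area
= 110.2 / 19.2
= 5.7396 m/s

5.7396 m/s


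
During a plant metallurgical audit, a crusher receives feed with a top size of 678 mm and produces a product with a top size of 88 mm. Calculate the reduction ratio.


7.7045

Reduction ratio = feed size / product size
= 678 / 88
= 7.7045


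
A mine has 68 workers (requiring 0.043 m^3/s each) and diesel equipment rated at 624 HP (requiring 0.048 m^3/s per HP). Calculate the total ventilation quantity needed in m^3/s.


32.876 m^3/s

Airflow for workers:
Q_people = 68 * 0.043 = 2.924 m^3/s
Airflow for diesel equipment:
Q_diesel = 624 * 0.048 = 29.952 m^3/s
Total ventilation:
Q_total = 2.924 + 29.952
= 32.876 m^3/s


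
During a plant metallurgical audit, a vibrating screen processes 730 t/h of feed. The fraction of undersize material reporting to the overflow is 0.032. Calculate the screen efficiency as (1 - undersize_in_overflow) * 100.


96.8%

Screen efficiency = (1 - fraction of undersize in overflow) * 100
= (1 - 0.032) * 100
= 0.968 * 100
= 96.8%


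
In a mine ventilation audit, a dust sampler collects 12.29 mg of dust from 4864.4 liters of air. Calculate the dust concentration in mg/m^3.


2.5265 mg/m^3

Convert liters to m^3: 1 m^3 = 1000 L
Concentration = mass / volume * 1000
= 12.29 / 4864.4 * 1000
= 0.002526519201 * 1000
= 2.5265 mg/m^3


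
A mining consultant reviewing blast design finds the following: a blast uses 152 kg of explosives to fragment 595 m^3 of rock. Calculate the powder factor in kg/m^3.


0.2555 kg/m^3

Powder factor = explosive mass / rock volume
= 152 / 595
= 0.2555 kg/m^3


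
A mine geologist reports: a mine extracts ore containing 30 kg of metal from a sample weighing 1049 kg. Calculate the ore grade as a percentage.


Ore grade = (metal mass / ore mass) * 100
= (30 / 1049) * 100
= 0.0285986654 * 100
= 2.8599%

2.8599%


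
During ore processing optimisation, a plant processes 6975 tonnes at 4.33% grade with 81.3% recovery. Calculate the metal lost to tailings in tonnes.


Total metal in feed:
= 6975 * 4.33 / 100 = 302.0175 tonnes
Metal recovered:
= 302.0175 * 81.3 / 100 = 245.5402275 tonnes
Metal lost to tailings:
= 302.0175 - 245.5402275
= 56.4773 tonnes

56.4773 tonnes


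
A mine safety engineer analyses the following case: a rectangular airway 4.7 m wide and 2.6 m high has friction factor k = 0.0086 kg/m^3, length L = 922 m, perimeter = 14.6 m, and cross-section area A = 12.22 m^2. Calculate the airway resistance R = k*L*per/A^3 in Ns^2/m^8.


Compute the numerator:
k * L * per = 0.0086 * 922 * 14.6
= 115.76632
Compute the denominator:
A^3 = 12.22^3 = 1824.793048
Resistance:
R = 115.76632 / 1824.793048
= 0.0634 Ns^2/m^8

0.0634 Ns^2/m^8


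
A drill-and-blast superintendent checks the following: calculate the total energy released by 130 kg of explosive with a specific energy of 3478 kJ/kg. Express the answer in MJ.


Energy = mass * specific_energy / 1000
= 130 * 3478 / 1000
= 452140 / 1000
= 452.14 MJ

452.14 MJ


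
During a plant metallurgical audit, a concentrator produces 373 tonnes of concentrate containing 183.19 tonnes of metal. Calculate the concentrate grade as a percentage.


Grade = (metal in concentrate / concentrate mass) * 100
= (183.19 / 373) * 100
= 0.4911260054 * 100
= 49.1126%

49.1126%


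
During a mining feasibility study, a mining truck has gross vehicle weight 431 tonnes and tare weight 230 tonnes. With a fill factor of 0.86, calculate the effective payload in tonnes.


172.86 tonnes

Maximum payload = gross - tare
= 431 - 230 = 201 tonnes
Effective payload = max payload * fill factor
= 201 * 0.86
= 172.86 tonnes


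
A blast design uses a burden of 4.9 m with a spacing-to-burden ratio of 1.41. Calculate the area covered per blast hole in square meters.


33.8541 m^2

First, find the spacing:
Spacing = burden * ratio = 4.9 * 1.41
= 6.909 m
Then, calculate the area:
Area = burden * spacing = 4.9 * 6.909
= 33.8541 m^2


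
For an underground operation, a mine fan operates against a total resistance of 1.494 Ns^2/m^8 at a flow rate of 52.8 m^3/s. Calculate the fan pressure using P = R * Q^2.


Compute Q^2:
Q^2 = 52.8^2 = 2787.84
Compute pressure:
P = R * Q^2 = 1.494 * 2787.84
= 4165.033 Pa

4165.033 Pa


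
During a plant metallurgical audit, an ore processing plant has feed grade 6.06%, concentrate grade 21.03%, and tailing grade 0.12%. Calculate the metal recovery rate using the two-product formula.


98.5823%

Using the two-product formula:
R = 100 * c * (f - t) / (f * (c - t))
Numerator = 100 * 21.03 * (6.06 - 0.12)
= 100 * 21.03 * 5.94
= 12491.82
Denominator = 6.06 * (21.03 - 0.12)
= 6.06 * 20.91
= 126.7146
R = 12491.82 / 126.7146
= 98.5823%


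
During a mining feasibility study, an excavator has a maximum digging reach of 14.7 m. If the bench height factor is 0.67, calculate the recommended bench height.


9.849 m

Bench height = reach * factor
= 14.7 * 0.67
= 9.849 m


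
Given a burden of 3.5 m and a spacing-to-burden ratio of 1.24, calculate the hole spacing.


Spacing = burden * ratio
= 3.5 * 1.24
= 4.34 m

4.34 m


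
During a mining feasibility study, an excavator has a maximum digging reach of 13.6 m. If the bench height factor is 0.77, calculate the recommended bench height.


10.472 m

Bench height = reach * factor
= 13.6 * 0.77
= 10.472 m


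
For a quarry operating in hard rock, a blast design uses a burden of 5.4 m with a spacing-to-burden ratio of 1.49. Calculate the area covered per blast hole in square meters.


First, find the spacing:
Spacing = burden * ratio = 5.4 * 1.49
= 8.046 m
Then, calculate the area:
Area = burden * spacing = 5.4 * 8.046
= 43.4484 m^2

43.4484 m^2


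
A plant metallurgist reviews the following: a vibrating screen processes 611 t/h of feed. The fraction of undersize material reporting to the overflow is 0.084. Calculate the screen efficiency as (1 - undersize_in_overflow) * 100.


91.6%

Screen efficiency = (1 - fraction of undersize in overflow) * 100
= (1 - 0.084) * 100
= 0.916 * 100
= 91.6%


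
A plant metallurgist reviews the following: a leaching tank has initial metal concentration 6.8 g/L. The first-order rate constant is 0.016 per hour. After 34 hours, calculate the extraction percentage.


Compute the exponent:
-k * t = -0.016 * 34 = -0.544
Remaining concentration:
C = 6.8 * exp(-0.544)
= 6.8 * 0.5804219151
= 3.946869023 g/L
Extracted = 6.8 - 3.946869023 = 2.853130977 g/L
Extraction % = 2.853130977 / 6.8 * 100
= 41.9578%

41.9578%


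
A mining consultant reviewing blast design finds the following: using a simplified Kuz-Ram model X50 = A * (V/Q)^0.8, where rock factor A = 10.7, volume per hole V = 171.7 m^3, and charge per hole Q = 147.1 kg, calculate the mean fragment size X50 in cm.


12.109 cm

Compute V/Q:
V/Q = 171.7 / 147.1 = 1.167233175
Raise to the power 0.8:
(V/Q)^0.8 = 1.167233175^0.8 = 1.131686403
Multiply by A:
X50 = 10.7 * 1.131686403
= 12.109 cm


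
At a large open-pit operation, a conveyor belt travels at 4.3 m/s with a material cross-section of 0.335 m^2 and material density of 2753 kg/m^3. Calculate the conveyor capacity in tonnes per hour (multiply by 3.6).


Volumetric flow = speed * area
= 4.3 * 0.335 = 1.4405 m^3/s
Mass flow = volumetric * density
= 1.4405 * 2753 = 3965.6965 kg/s
Convert to t/h: multiply by 3.6
Capacity = 3965.6965 * 3.6
= 14276.5074 t/h

14276.5074 t/h


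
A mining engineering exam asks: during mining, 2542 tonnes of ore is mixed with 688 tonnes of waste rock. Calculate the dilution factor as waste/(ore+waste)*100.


Total material = ore + waste
= 2542 + 688 = 3230 tonnes
Dilution = waste / total * 100
= 688 / 3230 * 100
= 0.213003096 * 100
= 21.3003%

21.3003%


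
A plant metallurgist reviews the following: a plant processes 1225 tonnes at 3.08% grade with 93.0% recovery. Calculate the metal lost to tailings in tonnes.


2.6411 tonnes

Total metal in feed:
= 1225 * 3.08 / 100 = 37.73 tonnes
Metal recovered:
= 37.73 * 93.0 / 100 = 35.0889 tonnes
Metal lost to tailings:
= 37.73 - 35.0889
= 2.6411 tonnes


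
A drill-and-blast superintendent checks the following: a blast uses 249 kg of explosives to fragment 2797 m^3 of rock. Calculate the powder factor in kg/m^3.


Powder factor = explosive mass / rock volume
= 249 / 2797
= 0.089 kg/m^3

0.089 kg/m^3


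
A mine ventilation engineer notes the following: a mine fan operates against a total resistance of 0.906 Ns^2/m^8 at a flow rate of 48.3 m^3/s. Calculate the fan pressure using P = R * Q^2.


Compute Q^2:
Q^2 = 48.3^2 = 2332.89
Compute pressure:
P = R * Q^2 = 0.906 * 2332.89
= 2113.5983 Pa

2113.5983 Pa


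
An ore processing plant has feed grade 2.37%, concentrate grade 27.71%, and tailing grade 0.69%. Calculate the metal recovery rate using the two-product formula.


Using the two-product formula:
R = 100 * c * (f - t) / (f * (c - t))
Numerator = 100 * 27.71 * (2.37 - 0.69)
= 100 * 27.71 * 1.68
= 4655.28
Denominator = 2.37 * (27.71 - 0.69)
= 2.37 * 27.02
= 64.0374
R = 4655.28 / 64.0374
= 72.6963%

72.6963%


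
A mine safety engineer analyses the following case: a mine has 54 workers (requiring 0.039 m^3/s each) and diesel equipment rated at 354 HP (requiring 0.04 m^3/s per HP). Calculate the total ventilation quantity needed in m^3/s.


Airflow for workers:
Q_people = 54 * 0.039 = 2.106 m^3/s
Airflow for diesel equipment:
Q_diesel = 354 * 0.04 = 14.16 m^3/s
Total ventilation:
Q_total = 2.106 + 14.16
= 16.266 m^3/s

16.266 m^3/s


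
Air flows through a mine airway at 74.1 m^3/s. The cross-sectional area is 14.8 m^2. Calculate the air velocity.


5.0068 m/s

Velocity = flow rate / cross-sectional area
= 74.1 / 14.8
= 5.0068 m/s


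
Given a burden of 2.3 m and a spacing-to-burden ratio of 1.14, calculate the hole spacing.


2.622 m

Spacing = burden * ratio
= 2.3 * 1.14
= 2.622 m


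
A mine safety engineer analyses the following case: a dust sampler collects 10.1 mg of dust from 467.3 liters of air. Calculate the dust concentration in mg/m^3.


Convert liters to m^3: 1 m^3 = 1000 L
Concentration = mass / volume * 1000
= 10.1 / 467.3 * 1000
= 0.0216135245 * 1000
= 21.6135 mg/m^3

21.6135 mg/m^3


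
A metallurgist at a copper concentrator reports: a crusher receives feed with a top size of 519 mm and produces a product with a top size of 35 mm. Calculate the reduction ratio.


14.8286

Reduction ratio = feed size / product size
= 519 / 35
= 14.8286


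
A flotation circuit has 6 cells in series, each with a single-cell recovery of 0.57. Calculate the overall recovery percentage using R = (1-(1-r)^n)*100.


99.3679%

Complement of single-cell recovery:
1 - r = 1 - 0.57 = 0.43
Raise to power n:
(1 - r)^6 = 0.43^6 = 0.006321363049
Overall recovery:
R = (1 - 0.006321363049) * 100
= 99.3679%


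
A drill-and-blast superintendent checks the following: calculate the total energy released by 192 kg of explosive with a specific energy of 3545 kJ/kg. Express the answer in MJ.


Energy = mass * specific_energy / 1000
= 192 * 3545 / 1000
= 680640 / 1000
= 680.64 MJ

680.64 MJ


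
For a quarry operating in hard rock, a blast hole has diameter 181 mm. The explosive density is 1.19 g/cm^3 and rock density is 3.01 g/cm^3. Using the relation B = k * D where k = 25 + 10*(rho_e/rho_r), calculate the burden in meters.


First, compute k:
rho_e / rho_r = 1.19 / 3.01 = 0.3953488372
k = 25 + 10 * 0.3953488372 = 28.95348837
Then, compute burden:
B = k * D / 1000 = 28.95348837 * 181 / 1000
= 5240.581395 / 1000
= 5.2406 m

5.2406 m


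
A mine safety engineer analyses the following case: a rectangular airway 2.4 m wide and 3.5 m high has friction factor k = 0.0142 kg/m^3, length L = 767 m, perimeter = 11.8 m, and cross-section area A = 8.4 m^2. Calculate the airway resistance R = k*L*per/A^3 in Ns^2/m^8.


0.2168 Ns^2/m^8

Compute the numerator:
k * L * per = 0.0142 * 767 * 11.8
= 128.51852
Compute the denominator:
A^3 = 8.4^3 = 592.704
Resistance:
R = 128.51852 / 592.704
= 0.2168 Ns^2/m^8


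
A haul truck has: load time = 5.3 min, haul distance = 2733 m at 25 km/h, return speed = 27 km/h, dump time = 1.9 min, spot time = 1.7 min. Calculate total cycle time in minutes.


Convert haul speed to m/min: 25 * 1000/60 = 416.6666667 m/min
Haul time = 2733 / 416.6666667 = 6.5592 min
Convert return speed to m/min: 27 * 1000/60 = 450 m/min
Return time = 2733 / 450 = 6.073333333 min
Total cycle time:
= 5.3 + 6.5592 + 1.9 + 6.073333333 + 1.7
= 21.5325 min

21.5325 min


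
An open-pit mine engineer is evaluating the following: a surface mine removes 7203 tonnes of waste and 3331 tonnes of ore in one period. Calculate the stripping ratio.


2.1624

Stripping ratio = waste tonnage / ore tonnage
= 7203 / 3331
= 2.1624


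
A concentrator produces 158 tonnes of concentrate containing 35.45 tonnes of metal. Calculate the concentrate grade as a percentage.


Grade = (metal in concentrate / concentrate mass) * 100
= (35.45 / 158) * 100
= 0.2243670886 * 100
= 22.4367%

22.4367%


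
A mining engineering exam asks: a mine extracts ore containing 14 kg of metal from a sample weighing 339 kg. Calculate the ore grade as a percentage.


4.1298%

Ore grade = (metal mass / ore mass) * 100
= (14 / 339) * 100
= 0.0412979351 * 100
= 4.1298%


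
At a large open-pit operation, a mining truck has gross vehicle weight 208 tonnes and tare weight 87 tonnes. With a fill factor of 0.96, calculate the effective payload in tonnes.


Maximum payload = gross - tare
= 208 - 87 = 121 tonnes
Effective payload = max payload * fill factor
= 121 * 0.96
= 116.16 tonnes

116.16 tonnes


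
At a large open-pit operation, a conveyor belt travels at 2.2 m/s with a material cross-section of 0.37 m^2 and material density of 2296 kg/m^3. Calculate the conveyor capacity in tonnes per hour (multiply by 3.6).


6728.1984 t/h

Volumetric flow = speed * area
= 2.2 * 0.37 = 0.814 m^3/s
Mass flow = volumetric * density
= 0.814 * 2296 = 1868.944 kg/s
Convert to t/h: multiply by 3.6
Capacity = 1868.944 * 3.6
= 6728.1984 t/h


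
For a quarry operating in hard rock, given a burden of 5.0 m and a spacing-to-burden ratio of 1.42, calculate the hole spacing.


Spacing = burden * ratio
= 5.0 * 1.42
= 7.1 m

7.1 m


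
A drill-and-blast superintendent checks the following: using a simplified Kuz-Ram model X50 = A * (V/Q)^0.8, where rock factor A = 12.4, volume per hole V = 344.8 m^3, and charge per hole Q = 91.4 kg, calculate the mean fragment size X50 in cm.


35.8689 cm

Compute V/Q:
V/Q = 344.8 / 91.4 = 3.772428884
Raise to the power 0.8:
(V/Q)^0.8 = 3.772428884^0.8 = 2.892656396
Multiply by A:
X50 = 12.4 * 2.892656396
= 35.8689 cm


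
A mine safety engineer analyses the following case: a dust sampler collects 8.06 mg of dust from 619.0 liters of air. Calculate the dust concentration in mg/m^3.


Convert liters to m^3: 1 m^3 = 1000 L
Concentration = mass / volume * 1000
= 8.06 / 619.0 * 1000
= 0.01302100162 * 1000
= 13.021 mg/m^3

13.021 mg/m^3


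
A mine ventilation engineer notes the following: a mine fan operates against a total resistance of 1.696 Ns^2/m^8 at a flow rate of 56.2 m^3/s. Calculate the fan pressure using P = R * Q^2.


Compute Q^2:
Q^2 = 56.2^2 = 3158.44
Compute pressure:
P = R * Q^2 = 1.696 * 3158.44
= 5356.7142 Pa

5356.7142 Pa


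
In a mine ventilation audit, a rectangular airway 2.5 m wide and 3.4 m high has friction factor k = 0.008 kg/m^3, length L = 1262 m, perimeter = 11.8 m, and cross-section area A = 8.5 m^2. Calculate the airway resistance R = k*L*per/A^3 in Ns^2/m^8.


Compute the numerator:
k * L * per = 0.008 * 1262 * 11.8
= 119.1328
Compute the denominator:
A^3 = 8.5^3 = 614.125
Resistance:
R = 119.1328 / 614.125
= 0.194 Ns^2/m^8

0.194 Ns^2/m^8


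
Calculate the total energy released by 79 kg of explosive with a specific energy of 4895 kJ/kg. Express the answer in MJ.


386.705 MJ

Energy = mass * specific_energy / 1000
= 79 * 4895 / 1000
= 386705 / 1000
= 386.705 MJ


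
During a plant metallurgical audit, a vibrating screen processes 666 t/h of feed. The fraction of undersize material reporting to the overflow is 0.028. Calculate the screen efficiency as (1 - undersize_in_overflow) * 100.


Screen efficiency = (1 - fraction of undersize in overflow) * 100
= (1 - 0.028) * 100
= 0.972 * 100
= 97.2%

97.2%


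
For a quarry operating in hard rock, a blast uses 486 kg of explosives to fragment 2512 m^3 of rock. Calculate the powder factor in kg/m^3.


0.1935 kg/m^3

Powder factor = explosive mass / rock volume
= 486 / 2512
= 0.1935 kg/m^3


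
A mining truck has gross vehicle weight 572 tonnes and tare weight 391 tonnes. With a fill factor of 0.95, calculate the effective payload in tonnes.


171.95 tonnes

Maximum payload = gross - tare
= 572 - 391 = 181 tonnes
Effective payload = max payload * fill factor
= 181 * 0.95
= 171.95 tonnes


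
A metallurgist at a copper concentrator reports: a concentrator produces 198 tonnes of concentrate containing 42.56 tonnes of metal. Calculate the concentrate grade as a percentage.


21.4949%

Grade = (metal in concentrate / concentrate mass) * 100
= (42.56 / 198) * 100
= 0.2149494949 * 100
= 21.4949%


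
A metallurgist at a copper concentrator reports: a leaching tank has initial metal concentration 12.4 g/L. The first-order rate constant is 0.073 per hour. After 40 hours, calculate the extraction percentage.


Compute the exponent:
-k * t = -0.073 * 40 = -2.92
Remaining concentration:
C = 12.4 * exp(-2.92)
= 12.4 * 0.0539336873
= 0.6687777225 g/L
Extracted = 12.4 - 0.6687777225 = 11.73122228 g/L
Extraction % = 11.73122228 / 12.4 * 100
= 94.6066%

94.6066%


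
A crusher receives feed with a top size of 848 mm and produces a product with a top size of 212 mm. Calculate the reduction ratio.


4.0

Reduction ratio = feed size / product size
= 848 / 212
= 4.0


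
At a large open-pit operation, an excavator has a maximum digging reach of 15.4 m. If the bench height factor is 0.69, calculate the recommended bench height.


10.626 m

Bench height = reach * factor
= 15.4 * 0.69
= 10.626 m


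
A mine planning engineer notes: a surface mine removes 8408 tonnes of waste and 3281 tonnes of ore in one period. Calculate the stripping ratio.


2.5626

Stripping ratio = waste tonnage / ore tonnage
= 8408 / 3281
= 2.5626


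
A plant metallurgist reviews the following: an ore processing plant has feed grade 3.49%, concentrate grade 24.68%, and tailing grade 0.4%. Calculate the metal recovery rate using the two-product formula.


Using the two-product formula:
R = 100 * c * (f - t) / (f * (c - t))
Numerator = 100 * 24.68 * (3.49 - 0.4)
= 100 * 24.68 * 3.09
= 7626.12
Denominator = 3.49 * (24.68 - 0.4)
= 3.49 * 24.28
= 84.7372
R = 7626.12 / 84.7372
= 89.9973%

89.9973%


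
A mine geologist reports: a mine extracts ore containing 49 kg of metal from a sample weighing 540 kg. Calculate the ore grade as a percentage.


Ore grade = (metal mass / ore mass) * 100
= (49 / 540) * 100
= 0.09074074074 * 100
= 9.0741%

9.0741%


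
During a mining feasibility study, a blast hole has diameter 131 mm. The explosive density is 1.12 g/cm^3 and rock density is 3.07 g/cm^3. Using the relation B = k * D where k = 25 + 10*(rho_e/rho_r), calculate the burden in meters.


3.7529 m

First, compute k:
rho_e / rho_r = 1.12 / 3.07 = 0.3648208469
k = 25 + 10 * 0.3648208469 = 28.64820847
Then, compute burden:
B = k * D / 1000 = 28.64820847 * 131 / 1000
= 3752.915309 / 1000
= 3.7529 m


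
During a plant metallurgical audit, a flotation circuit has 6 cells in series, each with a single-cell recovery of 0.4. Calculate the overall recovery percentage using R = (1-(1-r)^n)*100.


95.3344%

Complement of single-cell recovery:
1 - r = 1 - 0.4 = 0.6
Raise to power n:
(1 - r)^6 = 0.6^6 = 0.046656
Overall recovery:
R = (1 - 0.046656) * 100
= 95.3344%


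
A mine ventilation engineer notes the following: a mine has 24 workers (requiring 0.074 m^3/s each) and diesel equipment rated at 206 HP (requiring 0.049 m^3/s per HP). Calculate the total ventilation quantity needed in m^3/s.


11.87 m^3/s

Airflow for workers:
Q_people = 24 * 0.074 = 1.776 m^3/s
Airflow for diesel equipment:
Q_diesel = 206 * 0.049 = 10.094 m^3/s
Total ventilation:
Q_total = 1.776 + 10.094
= 11.87 m^3/s


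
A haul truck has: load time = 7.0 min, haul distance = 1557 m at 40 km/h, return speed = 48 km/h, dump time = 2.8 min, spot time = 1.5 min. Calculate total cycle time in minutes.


Convert haul speed to m/min: 40 * 1000/60 = 666.6666667 m/min
Haul time = 1557 / 666.6666667 = 2.3355 min
Convert return speed to m/min: 48 * 1000/60 = 800 m/min
Return time = 1557 / 800 = 1.94625 min
Total cycle time:
= 7.0 + 2.3355 + 2.8 + 1.94625 + 1.5
= 15.5818 min

15.5818 min


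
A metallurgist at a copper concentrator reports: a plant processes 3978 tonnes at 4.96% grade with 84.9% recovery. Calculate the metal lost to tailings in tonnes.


29.7936 tonnes

Total metal in feed:
= 3978 * 4.96 / 100 = 197.3088 tonnes
Metal recovered:
= 197.3088 * 84.9 / 100 = 167.5151712 tonnes
Metal lost to tailings:
= 197.3088 - 167.5151712
= 29.7936 tonnes


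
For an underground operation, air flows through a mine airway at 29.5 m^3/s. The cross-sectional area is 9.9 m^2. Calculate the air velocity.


Velocity = flow rate / cross-sectional area
= 29.5 / 9.9
= 2.9798 m/s

2.9798 m/s


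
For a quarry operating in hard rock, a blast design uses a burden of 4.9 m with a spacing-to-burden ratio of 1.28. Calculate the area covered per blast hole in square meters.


First, find the spacing:
Spacing = burden * ratio = 4.9 * 1.28
= 6.272 m
Then, calculate the area:
Area = burden * spacing = 4.9 * 6.272
= 30.7328 m^2

30.7328 m^2


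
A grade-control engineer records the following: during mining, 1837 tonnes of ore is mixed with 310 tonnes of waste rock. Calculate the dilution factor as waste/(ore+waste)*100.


14.4388%

Total material = ore + waste
= 1837 + 310 = 2147 tonnes
Dilution = waste / total * 100
= 310 / 2147 * 100
= 0.1443875175 * 100
= 14.4388%


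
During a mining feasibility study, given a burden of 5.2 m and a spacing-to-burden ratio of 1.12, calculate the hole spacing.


5.824 m

Spacing = burden * ratio
= 5.2 * 1.12
= 5.824 m


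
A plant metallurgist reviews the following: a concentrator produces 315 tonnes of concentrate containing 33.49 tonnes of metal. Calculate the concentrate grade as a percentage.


Grade = (metal in concentrate / concentrate mass) * 100
= (33.49 / 315) * 100
= 0.1063174603 * 100
= 10.6317%

10.6317%


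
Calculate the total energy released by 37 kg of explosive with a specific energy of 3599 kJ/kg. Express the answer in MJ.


Energy = mass * specific_energy / 1000
= 37 * 3599 / 1000
= 133163 / 1000
= 133.163 MJ

133.163 MJ


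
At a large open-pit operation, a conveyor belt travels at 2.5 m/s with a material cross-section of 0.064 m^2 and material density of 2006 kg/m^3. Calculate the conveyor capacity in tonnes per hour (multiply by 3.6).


Volumetric flow = speed * area
= 2.5 * 0.064 = 0.16 m^3/s
Mass flow = volumetric * density
= 0.16 * 2006 = 320.96 kg/s
Convert to t/h: multiply by 3.6
Capacity = 320.96 * 3.6
= 1155.456 t/h

1155.456 t/h


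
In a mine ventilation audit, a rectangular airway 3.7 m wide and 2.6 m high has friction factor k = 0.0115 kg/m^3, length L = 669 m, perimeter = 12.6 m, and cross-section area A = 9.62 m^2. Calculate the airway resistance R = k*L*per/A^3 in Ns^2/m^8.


0.1089 Ns^2/m^8

Compute the numerator:
k * L * per = 0.0115 * 669 * 12.6
= 96.9381
Compute the denominator:
A^3 = 9.62^3 = 890.277128
Resistance:
R = 96.9381 / 890.277128
= 0.1089 Ns^2/m^8


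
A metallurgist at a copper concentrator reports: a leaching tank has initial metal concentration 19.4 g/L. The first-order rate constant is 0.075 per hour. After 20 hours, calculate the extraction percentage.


77.687%

Compute the exponent:
-k * t = -0.075 * 20 = -1.5
Remaining concentration:
C = 19.4 * exp(-1.5)
= 19.4 * 0.2231301601
= 4.328725107 g/L
Extracted = 19.4 - 4.328725107 = 15.07127489 g/L
Extraction % = 15.07127489 / 19.4 * 100
= 77.687%


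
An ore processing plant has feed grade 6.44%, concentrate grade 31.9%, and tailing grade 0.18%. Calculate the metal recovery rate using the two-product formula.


97.7566%

Using the two-product formula:
R = 100 * c * (f - t) / (f * (c - t))
Numerator = 100 * 31.9 * (6.44 - 0.18)
= 100 * 31.9 * 6.26
= 19969.4
Denominator = 6.44 * (31.9 - 0.18)
= 6.44 * 31.72
= 204.2768
R = 19969.4 / 204.2768
= 97.7566%


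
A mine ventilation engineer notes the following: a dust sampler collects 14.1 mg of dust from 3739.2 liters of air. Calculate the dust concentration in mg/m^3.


Convert liters to m^3: 1 m^3 = 1000 L
Concentration = mass / volume * 1000
= 14.1 / 3739.2 * 1000
= 0.003770860077 * 1000
= 3.7709 mg/m^3

3.7709 mg/m^3


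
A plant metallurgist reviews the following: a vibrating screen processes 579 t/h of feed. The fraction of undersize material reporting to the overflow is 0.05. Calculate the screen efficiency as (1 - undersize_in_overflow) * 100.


Screen efficiency = (1 - fraction of undersize in overflow) * 100
= (1 - 0.05) * 100
= 0.95 * 100
= 95.0%

95.0%


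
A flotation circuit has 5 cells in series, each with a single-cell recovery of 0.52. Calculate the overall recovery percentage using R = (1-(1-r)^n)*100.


Complement of single-cell recovery:
1 - r = 1 - 0.52 = 0.48
Raise to power n:
(1 - r)^5 = 0.48^5 = 0.0254803968
Overall recovery:
R = (1 - 0.0254803968) * 100
= 97.452%

97.452%


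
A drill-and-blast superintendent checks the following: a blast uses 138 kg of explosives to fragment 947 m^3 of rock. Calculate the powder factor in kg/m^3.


0.1457 kg/m^3

Powder factor = explosive mass / rock volume
= 138 / 947
= 0.1457 kg/m^3


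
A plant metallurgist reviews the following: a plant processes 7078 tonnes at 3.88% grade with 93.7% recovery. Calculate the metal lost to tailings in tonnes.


Total metal in feed:
= 7078 * 3.88 / 100 = 274.6264 tonnes
Metal recovered:
= 274.6264 * 93.7 / 100 = 257.3249368 tonnes
Metal lost to tailings:
= 274.6264 - 257.3249368
= 17.3015 tonnes

17.3015 tonnes


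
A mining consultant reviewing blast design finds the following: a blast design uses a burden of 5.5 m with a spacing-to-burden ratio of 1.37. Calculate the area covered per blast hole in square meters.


First, find the spacing:
Spacing = burden * ratio = 5.5 * 1.37
= 7.535 m
Then, calculate the area:
Area = burden * spacing = 5.5 * 7.535
= 41.4425 m^2

41.4425 m^2


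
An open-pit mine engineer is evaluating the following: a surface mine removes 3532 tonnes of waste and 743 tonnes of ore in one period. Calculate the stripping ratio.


4.7537

Stripping ratio = waste tonnage / ore tonnage
= 3532 / 743
= 4.7537


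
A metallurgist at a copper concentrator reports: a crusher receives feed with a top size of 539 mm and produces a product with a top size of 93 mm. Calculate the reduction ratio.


Reduction ratio = feed size / product size
= 539 / 93
= 5.7957

5.7957


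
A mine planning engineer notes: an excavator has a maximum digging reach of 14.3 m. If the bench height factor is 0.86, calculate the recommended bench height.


12.298 m

Bench height = reach * factor
= 14.3 * 0.86
= 12.298 m


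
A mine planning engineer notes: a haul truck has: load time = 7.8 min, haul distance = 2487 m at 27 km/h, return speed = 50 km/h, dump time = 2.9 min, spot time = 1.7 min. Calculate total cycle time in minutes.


20.9111 min

Convert haul speed to m/min: 27 * 1000/60 = 450 m/min
Haul time = 2487 / 450 = 5.526666667 min
Convert return speed to m/min: 50 * 1000/60 = 833.3333333 m/min
Return time = 2487 / 833.3333333 = 2.9844 min
Total cycle time:
= 7.8 + 5.526666667 + 2.9 + 2.9844 + 1.7
= 20.9111 min


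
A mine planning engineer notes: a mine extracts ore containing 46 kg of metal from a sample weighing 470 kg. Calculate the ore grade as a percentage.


Ore grade = (metal mass / ore mass) * 100
= (46 / 470) * 100
= 0.09787234043 * 100
= 9.7872%

9.7872%


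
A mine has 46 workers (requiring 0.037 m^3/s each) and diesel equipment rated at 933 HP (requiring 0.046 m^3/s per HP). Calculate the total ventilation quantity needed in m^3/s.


44.62 m^3/s

Airflow for workers:
Q_people = 46 * 0.037 = 1.702 m^3/s
Airflow for diesel equipment:
Q_diesel = 933 * 0.046 = 42.918 m^3/s
Total ventilation:
Q_total = 1.702 + 42.918
= 44.62 m^3/s


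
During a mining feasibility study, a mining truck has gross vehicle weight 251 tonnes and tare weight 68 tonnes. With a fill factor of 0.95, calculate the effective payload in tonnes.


Maximum payload = gross - tare
= 251 - 68 = 183 tonnes
Effective payload = max payload * fill factor
= 183 * 0.95
= 173.85 tonnes

173.85 tonnes


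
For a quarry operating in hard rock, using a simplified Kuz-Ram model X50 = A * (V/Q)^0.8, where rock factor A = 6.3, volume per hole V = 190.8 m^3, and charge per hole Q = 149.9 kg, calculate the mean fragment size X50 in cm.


Compute V/Q:
V/Q = 190.8 / 149.9 = 1.272848566
Raise to the power 0.8:
(V/Q)^0.8 = 1.272848566^0.8 = 1.212889929
Multiply by A:
X50 = 6.3 * 1.212889929
= 7.6412 cm

7.6412 cm


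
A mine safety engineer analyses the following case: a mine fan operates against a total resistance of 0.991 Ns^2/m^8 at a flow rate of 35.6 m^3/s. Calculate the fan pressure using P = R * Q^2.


Compute Q^2:
Q^2 = 35.6^2 = 1267.36
Compute pressure:
P = R * Q^2 = 0.991 * 1267.36
= 1255.9538 Pa

1255.9538 Pa


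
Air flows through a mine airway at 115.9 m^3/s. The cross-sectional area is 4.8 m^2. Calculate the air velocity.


Velocity = flow rate / cross-sectional area
= 115.9 / 4.8
= 24.1458 m/s

24.1458 m/s


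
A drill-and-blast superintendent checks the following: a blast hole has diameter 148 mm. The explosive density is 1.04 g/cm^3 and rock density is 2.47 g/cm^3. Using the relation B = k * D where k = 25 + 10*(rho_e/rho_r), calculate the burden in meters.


4.3232 m

First, compute k:
rho_e / rho_r = 1.04 / 2.47 = 0.4210526316
k = 25 + 10 * 0.4210526316 = 29.21052632
Then, compute burden:
B = k * D / 1000 = 29.21052632 * 148 / 1000
= 4323.157895 / 1000
= 4.3232 m


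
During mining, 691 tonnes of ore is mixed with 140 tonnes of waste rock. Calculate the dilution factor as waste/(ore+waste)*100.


Total material = ore + waste
= 691 + 140 = 831 tonnes
Dilution = waste / total * 100
= 140 / 831 * 100
= 0.1684717208 * 100
= 16.8472%

16.8472%


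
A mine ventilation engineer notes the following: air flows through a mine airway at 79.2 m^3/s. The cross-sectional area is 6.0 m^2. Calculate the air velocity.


Velocity = flow rate / cross-sectional area
= 79.2 / 6.0
= 13.2 m/s

13.2 m/s


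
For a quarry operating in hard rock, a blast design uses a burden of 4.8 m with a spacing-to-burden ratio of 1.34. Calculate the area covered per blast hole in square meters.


30.8736 m^2

First, find the spacing:
Spacing = burden * ratio = 4.8 * 1.34
= 6.432 m
Then, calculate the area:
Area = burden * spacing = 4.8 * 6.432
= 30.8736 m^2


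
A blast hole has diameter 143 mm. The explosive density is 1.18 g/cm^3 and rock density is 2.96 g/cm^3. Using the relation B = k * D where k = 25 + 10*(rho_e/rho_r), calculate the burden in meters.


4.1451 m

First, compute k:
rho_e / rho_r = 1.18 / 2.96 = 0.3986486486
k = 25 + 10 * 0.3986486486 = 28.98648649
Then, compute burden:
B = k * D / 1000 = 28.98648649 * 143 / 1000
= 4145.067568 / 1000
= 4.1451 m


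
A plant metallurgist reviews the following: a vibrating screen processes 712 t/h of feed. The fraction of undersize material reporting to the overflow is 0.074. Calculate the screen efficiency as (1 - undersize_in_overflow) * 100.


Screen efficiency = (1 - fraction of undersize in overflow) * 100
= (1 - 0.074) * 100
= 0.926 * 100
= 92.6%

92.6%


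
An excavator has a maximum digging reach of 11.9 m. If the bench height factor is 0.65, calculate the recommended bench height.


Bench height = reach * factor
= 11.9 * 0.65
= 7.735 m

7.735 m


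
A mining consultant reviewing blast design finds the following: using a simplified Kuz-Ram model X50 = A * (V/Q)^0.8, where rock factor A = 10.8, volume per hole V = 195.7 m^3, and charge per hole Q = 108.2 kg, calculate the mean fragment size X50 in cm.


Compute V/Q:
V/Q = 195.7 / 108.2 = 1.808687616
Raise to the power 0.8:
(V/Q)^0.8 = 1.808687616^0.8 = 1.606537443
Multiply by A:
X50 = 10.8 * 1.606537443
= 17.3506 cm

17.3506 cm


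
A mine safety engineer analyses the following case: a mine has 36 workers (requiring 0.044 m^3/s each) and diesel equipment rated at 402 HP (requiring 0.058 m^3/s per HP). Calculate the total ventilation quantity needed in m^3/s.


24.9 m^3/s

Airflow for workers:
Q_people = 36 * 0.044 = 1.584 m^3/s
Airflow for diesel equipment:
Q_diesel = 402 * 0.058 = 23.316 m^3/s
Total ventilation:
Q_total = 1.584 + 23.316
= 24.9 m^3/s


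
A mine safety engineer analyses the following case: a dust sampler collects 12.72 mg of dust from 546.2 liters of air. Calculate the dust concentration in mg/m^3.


Convert liters to m^3: 1 m^3 = 1000 L
Concentration = mass / volume * 1000
= 12.72 / 546.2 * 1000
= 0.02328817283 * 1000
= 23.2882 mg/m^3

23.2882 mg/m^3


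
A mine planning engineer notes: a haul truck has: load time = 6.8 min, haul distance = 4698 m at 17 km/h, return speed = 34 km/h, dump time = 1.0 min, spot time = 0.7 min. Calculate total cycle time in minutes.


Convert haul speed to m/min: 17 * 1000/60 = 283.3333333 m/min
Haul time = 4698 / 283.3333333 = 16.58117647 min
Convert return speed to m/min: 34 * 1000/60 = 566.6666667 m/min
Return time = 4698 / 566.6666667 = 8.290588235 min
Total cycle time:
= 6.8 + 16.58117647 + 1.0 + 8.290588235 + 0.7
= 33.3718 min

33.3718 min
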